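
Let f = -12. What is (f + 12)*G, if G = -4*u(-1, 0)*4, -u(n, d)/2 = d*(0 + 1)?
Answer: 0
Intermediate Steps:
u(n, d) = -2*d (u(n, d) = -2*d*(0 + 1) = -2*d)
G = 0 (G = -(-8)*0*4 = -4*0*4 = 0*4 = 0)
(f + 12)*G = (-12 + 12)*0 = 0*0 = 0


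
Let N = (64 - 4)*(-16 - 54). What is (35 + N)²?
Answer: 17347225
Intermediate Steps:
N = -4200 (N = 60*(-70) = -4200)
(35 + N)² = (35 - 4200)² = (-4165)² = 17347225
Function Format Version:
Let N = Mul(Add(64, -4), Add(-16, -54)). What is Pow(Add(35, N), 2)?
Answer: 17347225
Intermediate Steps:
N = -4200 (N = Mul(60, -70) = -4200)
Pow(Add(35, N), 2) = Pow(Add(35, -4200), 2) = Pow(-4165, 2) = 17347225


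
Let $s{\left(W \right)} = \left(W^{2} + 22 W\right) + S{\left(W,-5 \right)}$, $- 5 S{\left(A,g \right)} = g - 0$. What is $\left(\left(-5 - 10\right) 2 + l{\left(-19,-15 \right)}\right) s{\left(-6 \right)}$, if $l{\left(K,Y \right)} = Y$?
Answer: $4275$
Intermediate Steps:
$S{\left(A,g \right)} = - \frac{g}{5}$ ($S{\left(A,g \right)} = - \frac{g - 0}{5} = - \frac{g + 0}{5} = - \frac{g}{5}$)
$s{\left(W \right)} = 1 + W^{2} + 22 W$ ($s{\left(W \right)} = \left(W^{2} + 22 W\right) - -1 = \left(W^{2} + 22 W\right) + 1 = 1 + W^{2} + 22 W$)
$\left(\left(-5 - 10\right) 2 + l{\left(-19,-15 \right)}\right) s{\left(-6 \right)} = \left(\left(-5 - 10\right) 2 - 15\right) \left(1 + \left(-6\right)^{2} + 22 \left(-6\right)\right) = \left(\left(-15\right) 2 - 15\right) \left(1 + 36 - 132\right) = \left(-30 - 15\right) \left(-95\right) = \left(-45\right) \left(-95\right) = 4275$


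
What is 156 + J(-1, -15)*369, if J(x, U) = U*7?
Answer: -38589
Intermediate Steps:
J(x, U) = 7*U
156 + J(-1, -15)*369 = 156 + (7*(-15))*369 = 156 - 105*369 = 156 - 38745 = -38589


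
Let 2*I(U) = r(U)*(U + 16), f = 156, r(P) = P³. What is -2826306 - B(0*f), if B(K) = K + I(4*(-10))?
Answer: -3594306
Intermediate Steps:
I(U) = U³*(16 + U)/2 (I(U) = (U³*(U + 16))/2 = (U³*(16 + U))/2 = U³*(16 + U)/2)
B(K) = 768000 + K (B(K) = K + (4*(-10))³*(16 + 4*(-10))/2 = K + (½)*(-40)³*(16 - 40) = K + (½)*(-64000)*(-24) = K + 768000 = 768000 + K)
-2826306 - B(0*f) = -2826306 - (768000 + 0*156) = -2826306 - (768000 + 0) = -2826306 - 1*768000 = -2826306 - 768000 = -3594306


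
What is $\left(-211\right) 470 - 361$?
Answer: $-99531$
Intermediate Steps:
$\left(-211\right) 470 - 361 = -99170 - 361 = -99531$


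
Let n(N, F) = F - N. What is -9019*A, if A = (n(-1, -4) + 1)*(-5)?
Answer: -90190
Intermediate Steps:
A = 10 (A = ((-4 - 1*(-1)) + 1)*(-5) = ((-4 + 1) + 1)*(-5) = (-3 + 1)*(-5) = -2*(-5) = 10)
-9019*A = -9019*10 = -90190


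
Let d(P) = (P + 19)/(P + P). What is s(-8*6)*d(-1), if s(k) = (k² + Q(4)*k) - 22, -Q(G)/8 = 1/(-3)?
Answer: -19386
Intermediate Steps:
Q(G) = 8/3 (Q(G) = -8/(-3) = -8*(-⅓) = 8/3)
s(k) = -22 + k² + 8*k/3 (s(k) = (k² + 8*k/3) - 22 = -22 + k² + 8*k/3)
d(P) = (19 + P)/(2*P) (d(P) = (19 + P)/((2*P)) = (19 + P)*(1/(2*P)) = (19 + P)/(2*P))
s(-8*6)*d(-1) = (-22 + (-8*6)² + 8*(-8*6)/3)*((½)*(19 - 1)/(-1)) = (-22 + (-48)² + (8/3)*(-48))*((½)*(-1)*18) = (-22 + 2304 - 128)*(-9) = 2154*(-9) = -19386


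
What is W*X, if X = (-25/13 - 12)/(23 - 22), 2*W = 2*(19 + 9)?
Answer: -5068/13 ≈ -389.85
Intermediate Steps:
W = 28 (W = (2*(19 + 9))/2 = (2*28)/2 = (½)*56 = 28)
X = -181/13 (X = (-25*1/13 - 12)/1 = (-25/13 - 12)*1 = -181/13*1 = -181/13 ≈ -13.923)
W*X = 28*(-181/13) = -5068/13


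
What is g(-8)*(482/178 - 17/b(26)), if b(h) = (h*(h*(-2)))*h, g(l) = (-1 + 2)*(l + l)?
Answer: -8473145/195533 ≈ -43.334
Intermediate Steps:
g(l) = 2*l (g(l) = 1*(2*l) = 2*l)
b(h) = -2*h³ (b(h) = (h*(-2*h))*h = (-2*h²)*h = -2*h³)
g(-8)*(482/178 - 17/b(26)) = (2*(-8))*(482/178 - 17/((-2*26³))) = -16*(482*(1/178) - 17/((-2*17576))) = -16*(241/89 - 17/(-35152)) = -16*(241/89 - 17*(-1/35152)) = -16*(241/89 + 17/35152) = -16*8473145/3128528 = -8473145/195533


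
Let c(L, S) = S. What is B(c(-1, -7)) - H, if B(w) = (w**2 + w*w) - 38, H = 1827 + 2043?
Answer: -3810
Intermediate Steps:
H = 3870
B(w) = -38 + 2*w**2 (B(w) = (w**2 + w**2) - 38 = 2*w**2 - 38 = -38 + 2*w**2)
B(c(-1, -7)) - H = (-38 + 2*(-7)**2) - 1*3870 = (-38 + 2*49) - 3870 = (-38 + 98) - 3870 = 60 - 3870 = -3810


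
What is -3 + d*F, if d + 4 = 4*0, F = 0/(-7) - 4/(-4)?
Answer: -7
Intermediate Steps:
F = 1 (F = 0*(-1/7) - 4*(-1/4) = 0 + 1 = 1)
d = -4 (d = -4 + 4*0 = -4 + 0 = -4)
-3 + d*F = -3 - 4*1 = -3 - 4 = -7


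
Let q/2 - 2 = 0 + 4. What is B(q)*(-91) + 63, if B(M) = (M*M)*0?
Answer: 63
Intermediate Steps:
q = 12 (q = 4 + 2*(0 + 4) = 4 + 2*4 = 4 + 8 = 12)
B(M) = 0 (B(M) = M²*0 = 0)
B(q)*(-91) + 63 = 0*(-91) + 63 = 0 + 63 = 63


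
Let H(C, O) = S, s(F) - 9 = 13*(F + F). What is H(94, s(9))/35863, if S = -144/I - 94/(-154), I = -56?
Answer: 35/394493 ≈ 8.8722e-5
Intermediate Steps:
s(F) = 9 + 26*F (s(F) = 9 + 13*(F + F) = 9 + 13*(2*F) = 9 + 26*F)
S = 35/11 (S = -144/(-56) - 94/(-154) = -144*(-1/56) - 94*(-1/154) = 18/7 + 47/77 = 35/11 ≈ 3.1818)
H(C, O) = 35/11
H(94, s(9))/35863 = (35/11)/35863 = (35/11)*(1/35863) = 35/394493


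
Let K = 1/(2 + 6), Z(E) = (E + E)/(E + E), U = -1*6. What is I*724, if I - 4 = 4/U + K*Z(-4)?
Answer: 15023/6 ≈ 2503.8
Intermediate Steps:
U = -6
Z(E) = 1 (Z(E) = (2*E)/((2*E)) = (2*E)*(1/(2*E)) = 1)
K = ⅛ (K = 1/8 = ⅛ ≈ 0.12500)
I = 83/24 (I = 4 + (4/(-6) + (⅛)*1) = 4 + (4*(-⅙) + ⅛) = 4 + (-⅔ + ⅛) = 4 - 13/24 = 83/24 ≈ 3.4583)
I*724 = (83/24)*724 = 15023/6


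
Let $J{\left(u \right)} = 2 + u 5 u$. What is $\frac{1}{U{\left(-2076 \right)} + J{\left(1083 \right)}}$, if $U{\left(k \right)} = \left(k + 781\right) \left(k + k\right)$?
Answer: $\frac{1}{11241287} \approx 8.8958 \cdot 10^{-8}$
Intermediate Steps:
$U{\left(k \right)} = 2 k \left(781 + k\right)$ ($U{\left(k \right)} = \left(781 + k\right) 2 k = 2 k \left(781 + k\right)$)
$J{\left(u \right)} = 2 + 5 u^{2}$
$\frac{1}{U{\left(-2076 \right)} + J{\left(1083 \right)}} = \frac{1}{2 \left(-2076\right) \left(781 - 2076\right) + \left(2 + 5 \cdot 1083^{2}\right)} = \frac{1}{2 \left(-2076\right) \left(-1295\right) + \left(2 + 5 \cdot 1172889\right)} = \frac{1}{5376840 + \left(2 + 5864445\right)} = \frac{1}{5376840 + 5864447} = \frac{1}{11241287}$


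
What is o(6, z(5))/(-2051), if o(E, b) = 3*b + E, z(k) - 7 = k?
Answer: -6/293 ≈ -0.020478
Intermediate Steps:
z(k) = 7 + k
o(E, b) = E + 3*b
o(6, z(5))/(-2051) = (6 + 3*(7 + 5))/(-2051) = (6 + 3*12)*(-1/2051) = (6 + 36)*(-1/2051) = 42*(-1/2051) = -6/293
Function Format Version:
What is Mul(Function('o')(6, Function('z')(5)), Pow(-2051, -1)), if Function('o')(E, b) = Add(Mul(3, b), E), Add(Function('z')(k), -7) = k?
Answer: Rational(-6, 293) ≈ -0.020478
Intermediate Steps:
Function('z')(k) = Add(7, k)
Function('o')(E, b) = Add(E, Mul(3, b))
Mul(Function('o')(6, Function('z')(5)), Pow(-2051, -1)) = Mul(Add(6, Mul(3, Add(7, 5))), Pow(-2051, -1)) = Mul(Add(6, Mul(3, 12)), Rational(-1, 2051)) = Mul(Add(6, 36), Rational(-1, 2051)) = Mul(42, Rational(-1, 2051)) = Rational(-6, 293)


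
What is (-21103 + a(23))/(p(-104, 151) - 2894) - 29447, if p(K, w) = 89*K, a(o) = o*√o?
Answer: -357759947/12150 - 23*√23/12150 ≈ -29445.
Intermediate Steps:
a(o) = o^(3/2)
(-21103 + a(23))/(p(-104, 151) - 2894) - 29447 = (-21103 + 23^(3/2))/(89*(-104) - 2894) - 29447 = (-21103 + 23*√23)/(-9256 - 2894) - 29447 = (-21103 + 23*√23)/(-12150) - 29447 = (-21103 + 23*√23)*(-1/12150) - 29447 = (21103/12150 - 23*√23/12150) - 29447 = -357759947/12150 - 23*√23/12150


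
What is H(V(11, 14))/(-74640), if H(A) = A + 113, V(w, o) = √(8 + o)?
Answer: -113/74640 - √22/74640 ≈ -0.0015768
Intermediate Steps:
H(A) = 113 + A
H(V(11, 14))/(-74640) = (113 + √(8 + 14))/(-74640) = (113 + √22)*(-1/74640) = -113/74640 - √22/74640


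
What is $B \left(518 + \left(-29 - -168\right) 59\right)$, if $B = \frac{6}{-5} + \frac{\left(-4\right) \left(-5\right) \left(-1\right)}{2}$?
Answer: $- \frac{488264}{5} \approx -97653.0$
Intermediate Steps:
$B = - \frac{56}{5}$ ($B = 6 \left(- \frac{1}{5}\right) + 20 \left(-1\right) \frac{1}{2} = - \frac{6}{5} - 10 = - \frac{56}{5} \approx -11.2$)
$B \left(518 + \left(-29 - -168\right) 59\right) = - \frac{56 \left(518 + \left(-29 - -168\right) 59\right)}{5} = - \frac{56 \left(518 + \left(-29 + 168\right) 59\right)}{5} = - \frac{56 \left(518 + 139 \cdot 59\right)}{5} = - \frac{56 \left(518 + 8201\right)}{5} = \left(- \frac{56}{5}\right) 8719 = - \frac{488264}{5}$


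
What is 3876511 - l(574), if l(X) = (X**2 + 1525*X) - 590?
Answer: 2672275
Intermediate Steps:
l(X) = -590 + X**2 + 1525*X
3876511 - l(574) = 3876511 - (-590 + 574**2 + 1525*574) = 3876511 - (-590 + 329476 + 875350) = 3876511 - 1*1204236 = 3876511 - 1204236 = 2672275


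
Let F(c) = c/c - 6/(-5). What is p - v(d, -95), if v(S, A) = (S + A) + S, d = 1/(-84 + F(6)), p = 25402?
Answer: 10428283/409 ≈ 25497.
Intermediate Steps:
F(c) = 11/5 (F(c) = 1 - 6*(-1/5) = 1 + 6/5 = 11/5)
d = -5/409 (d = 1/(-84 + 11/5) = 1/(-409/5) = -5/409 ≈ -0.012225)
v(S, A) = A + 2*S (v(S, A) = (A + S) + S = A + 2*S)
p - v(d, -95) = 25402 - (-95 + 2*(-5/409)) = 25402 - (-95 - 10/409) = 25402 - 1*(-38865/409) = 25402 + 38865/409 = 10428283/409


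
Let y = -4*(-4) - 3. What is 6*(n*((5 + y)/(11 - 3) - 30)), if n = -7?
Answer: 2331/2 ≈ 1165.5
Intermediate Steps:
y = 13 (y = 16 - 3 = 13)
6*(n*((5 + y)/(11 - 3) - 30)) = 6*(-7*((5 + 13)/(11 - 3) - 30)) = 6*(-7*(18/8 - 30)) = 6*(-7*(18*(⅛) - 30)) = 6*(-7*(9/4 - 30)) = 6*(-7*(-111/4)) = 6*(777/4) = 2331/2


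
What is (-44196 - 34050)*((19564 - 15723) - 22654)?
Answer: 1472041998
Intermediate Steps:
(-44196 - 34050)*((19564 - 15723) - 22654) = -78246*(3841 - 22654) = -78246*(-18813) = 1472041998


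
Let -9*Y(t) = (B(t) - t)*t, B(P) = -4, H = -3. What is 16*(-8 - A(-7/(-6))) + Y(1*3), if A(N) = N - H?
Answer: -577/3 ≈ -192.33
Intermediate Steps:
A(N) = 3 + N (A(N) = N - 1*(-3) = N + 3 = 3 + N)
Y(t) = -t*(-4 - t)/9 (Y(t) = -(-4 - t)*t/9 = -t*(-4 - t)/9)
16*(-8 - A(-7/(-6))) + Y(1*3) = 16*(-8 - (3 - 7/(-6))) + (1*3)*(4 + 1*3)/9 = 16*(-8 - (3 - 7*(-⅙))) + (⅑)*3*(4 + 3) = 16*(-8 - (3 + 7/6)) + (⅑)*3*7 = 16*(-8 - 1*25/6) + 7/3 = 16*(-8 - 25/6) + 7/3 = 16*(-73/6) + 7/3 = -584/3 + 7/3 = -577/3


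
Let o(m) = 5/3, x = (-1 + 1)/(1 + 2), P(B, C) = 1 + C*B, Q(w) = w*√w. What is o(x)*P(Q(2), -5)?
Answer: 5/3 - 50*√2/3 ≈ -21.904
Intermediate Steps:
Q(w) = w^(3/2)
P(B, C) = 1 + B*C
x = 0 (x = 0/3 = 0*(⅓) = 0)
o(m) = 5/3 (o(m) = 5*(⅓) = 5/3)
o(x)*P(Q(2), -5) = 5*(1 + 2^(3/2)*(-5))/3 = 5*(1 + (2*√2)*(-5))/3 = 5*(1 - 10*√2)/3 = 5/3 - 50*√2/3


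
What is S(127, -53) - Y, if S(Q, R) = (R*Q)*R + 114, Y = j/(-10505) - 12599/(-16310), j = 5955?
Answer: 12228522399381/34267310 ≈ 3.5686e+5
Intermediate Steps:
Y = 7045289/34267310 (Y = 5955/(-10505) - 12599/(-16310) = 5955*(-1/10505) - 12599*(-1/16310) = -1191/2101 + 12599/16310 = 7045289/34267310 ≈ 0.20560)
S(Q, R) = 114 + Q*R² (S(Q, R) = (Q*R)*R + 114 = Q*R² + 114 = 114 + Q*R²)
S(127, -53) - Y = (114 + 127*(-53)²) - 1*7045289/34267310 = (114 + 127*2809) - 7045289/34267310 = (114 + 356743) - 7045289/34267310 = 356857 - 7045289/34267310 = 12228522399381/34267310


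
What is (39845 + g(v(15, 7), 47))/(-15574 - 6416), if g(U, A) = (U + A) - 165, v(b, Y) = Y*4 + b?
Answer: -3977/2199 ≈ -1.8085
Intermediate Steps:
v(b, Y) = b + 4*Y (v(b, Y) = 4*Y + b = b + 4*Y)
g(U, A) = -165 + A + U (g(U, A) = (A + U) - 165 = -165 + A + U)
(39845 + g(v(15, 7), 47))/(-15574 - 6416) = (39845 + (-165 + 47 + (15 + 4*7)))/(-15574 - 6416) = (39845 + (-165 + 47 + (15 + 28)))/(-21990) = (39845 + (-165 + 47 + 43))*(-1/21990) = (39845 - 75)*(-1/21990) = 39770*(-1/21990) = -3977/2199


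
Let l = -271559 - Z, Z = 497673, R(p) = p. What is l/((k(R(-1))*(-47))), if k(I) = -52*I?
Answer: 192308/611 ≈ 314.74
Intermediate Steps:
l = -769232 (l = -271559 - 1*497673 = -271559 - 497673 = -769232)
l/((k(R(-1))*(-47))) = -769232/(-52*(-1)*(-47)) = -769232/(52*(-47)) = -769232/(-2444) = -769232*(-1/2444) = 192308/611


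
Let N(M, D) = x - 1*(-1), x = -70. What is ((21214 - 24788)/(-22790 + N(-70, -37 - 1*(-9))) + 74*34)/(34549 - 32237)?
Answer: 28758409/26425004 ≈ 1.0883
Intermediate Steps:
N(M, D) = -69 (N(M, D) = -70 - 1*(-1) = -70 + 1 = -69)
((21214 - 24788)/(-22790 + N(-70, -37 - 1*(-9))) + 74*34)/(34549 - 32237) = ((21214 - 24788)/(-22790 - 69) + 74*34)/(34549 - 32237) = (-3574/(-22859) + 2516)/2312 = (-3574*(-1/22859) + 2516)*(1/2312) = (3574/22859 + 2516)*(1/2312) = (57516818/22859)*(1/2312) = 28758409/26425004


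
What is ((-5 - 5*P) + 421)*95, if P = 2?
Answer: 38570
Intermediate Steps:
((-5 - 5*P) + 421)*95 = ((-5 - 5*2) + 421)*95 = ((-5 - 10) + 421)*95 = (-15 + 421)*95 = 406*95 = 38570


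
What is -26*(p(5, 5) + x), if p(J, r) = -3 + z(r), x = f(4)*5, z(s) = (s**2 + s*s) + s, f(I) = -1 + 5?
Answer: -1872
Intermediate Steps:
f(I) = 4
z(s) = s + 2*s**2 (z(s) = (s**2 + s**2) + s = 2*s**2 + s = s + 2*s**2)
x = 20 (x = 4*5 = 20)
p(J, r) = -3 + r*(1 + 2*r)
-26*(p(5, 5) + x) = -26*((-3 + 5*(1 + 2*5)) + 20) = -26*((-3 + 5*(1 + 10)) + 20) = -26*((-3 + 5*11) + 20) = -26*((-3 + 55) + 20) = -26*(52 + 20) = -26*72 = -1872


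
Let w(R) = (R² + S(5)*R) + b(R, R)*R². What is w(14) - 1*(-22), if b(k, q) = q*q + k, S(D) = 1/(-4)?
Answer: 82749/2 ≈ 41375.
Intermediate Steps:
S(D) = -¼
b(k, q) = k + q² (b(k, q) = q² + k = k + q²)
w(R) = R² - R/4 + R²*(R + R²) (w(R) = (R² - R/4) + (R + R²)*R² = (R² - R/4) + R²*(R + R²) = R² - R/4 + R²*(R + R²))
w(14) - 1*(-22) = 14*(-¼ + 14 + 14² + 14³) - 1*(-22) = 14*(-¼ + 14 + 196 + 2744) + 22 = 14*(11815/4) + 22 = 82705/2 + 22 = 82749/2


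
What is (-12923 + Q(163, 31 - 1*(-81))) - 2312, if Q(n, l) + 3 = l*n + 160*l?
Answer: 20938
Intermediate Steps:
Q(n, l) = -3 + 160*l + l*n (Q(n, l) = -3 + (l*n + 160*l) = -3 + (160*l + l*n) = -3 + 160*l + l*n)
(-12923 + Q(163, 31 - 1*(-81))) - 2312 = (-12923 + (-3 + 160*(31 - 1*(-81)) + (31 - 1*(-81))*163)) - 2312 = (-12923 + (-3 + 160*(31 + 81) + (31 + 81)*163)) - 2312 = (-12923 + (-3 + 160*112 + 112*163)) - 2312 = (-12923 + (-3 + 17920 + 18256)) - 2312 = (-12923 + 36173) - 2312 = 23250 - 2312 = 20938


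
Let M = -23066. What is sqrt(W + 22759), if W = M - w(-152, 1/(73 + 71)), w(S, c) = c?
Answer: I*sqrt(44209)/12 ≈ 17.522*I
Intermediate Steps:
W = -3321505/144 (W = -23066 - 1/(73 + 71) = -23066 - 1/144 = -3321505/144 ≈ -23066.)
sqrt(W + 22759) = sqrt(-3321505/144 + 22759) = sqrt(-44209/144) = I*sqrt(44209)/12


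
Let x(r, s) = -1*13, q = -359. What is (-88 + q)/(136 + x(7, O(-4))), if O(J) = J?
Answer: -149/41 ≈ -3.6341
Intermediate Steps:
x(r, s) = -13
(-88 + q)/(136 + x(7, O(-4))) = (-88 - 359)/(136 - 13) = -447/123 = -447*1/123 = -149/41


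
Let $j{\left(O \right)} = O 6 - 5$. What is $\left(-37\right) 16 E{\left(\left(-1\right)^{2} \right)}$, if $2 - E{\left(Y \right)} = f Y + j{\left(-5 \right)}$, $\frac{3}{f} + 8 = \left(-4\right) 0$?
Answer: $-22126$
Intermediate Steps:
$j{\left(O \right)} = -5 + 6 O$ ($j{\left(O \right)} = 6 O - 5 = -5 + 6 O$)
$f = - \frac{3}{8}$ ($f = \frac{3}{-8 - 0} = \frac{3}{-8 + 0} = \frac{3}{-8} = 3 \left(- \frac{1}{8}\right) = - \frac{3}{8} \approx -0.375$)
$E{\left(Y \right)} = 37 + \frac{3 Y}{8}$ ($E{\left(Y \right)} = 2 - \left(- \frac{3 Y}{8} + \left(-5 + 6 \left(-5\right)\right)\right) = 2 - \left(- \frac{3 Y}{8} - 35\right) = 2 - \left(-35 - \frac{3 Y}{8}\right) = 2 + \left(35 + \frac{3 Y}{8}\right) = 37 + \frac{3 Y}{8}$)
$\left(-37\right) 16 E{\left(\left(-1\right)^{2} \right)} = \left(-37\right) 16 \left(37 + \frac{3 \left(-1\right)^{2}}{8}\right) = - 592 \left(37 + \frac{3}{8} \cdot 1\right) = - 592 \left(37 + \frac{3}{8}\right) = \left(-592\right) \frac{299}{8} = -22126$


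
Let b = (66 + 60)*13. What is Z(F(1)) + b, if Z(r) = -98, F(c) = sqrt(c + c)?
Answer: 1540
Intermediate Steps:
F(c) = sqrt(2)*sqrt(c) (F(c) = sqrt(2*c) = sqrt(2)*sqrt(c))
b = 1638 (b = 126*13 = 1638)
Z(F(1)) + b = -98 + 1638 = 1540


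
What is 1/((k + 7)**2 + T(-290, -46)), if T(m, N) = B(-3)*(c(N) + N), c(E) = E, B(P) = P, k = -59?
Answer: 1/2980 ≈ 0.00033557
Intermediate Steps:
T(m, N) = -6*N (T(m, N) = -3*(N + N) = -6*N)
1/((k + 7)**2 + T(-290, -46)) = 1/((-59 + 7)**2 - 6*(-46)) = 1/((-52)**2 + 276) = 1/(2704 + 276) = 1/2980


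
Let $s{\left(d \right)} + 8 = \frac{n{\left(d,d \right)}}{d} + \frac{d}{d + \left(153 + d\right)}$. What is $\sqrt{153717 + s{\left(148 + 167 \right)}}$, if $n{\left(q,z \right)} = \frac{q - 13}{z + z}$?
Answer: $\frac{\sqrt{12826776914641}}{9135} \approx 392.06$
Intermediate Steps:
$n{\left(q,z \right)} = \frac{-13 + q}{2 z}$
$s{\left(d \right)} = -8 + \frac{d}{153 + 2 d} + \frac{-13 + d}{2 d^{2}}$ ($s{\left(d \right)} = -8 + \left(\frac{\frac{1}{2} \frac{1}{d} \left(-13 + d\right)}{d} + \frac{d}{d + \left(153 + d\right)}\right) = -8 + \left(\frac{-13 + d}{2 d^{2}} + \frac{d}{153 + 2 d}\right) = -8 + \left(\frac{d}{153 + 2 d} + \frac{-13 + d}{2 d^{2}}\right) = -8 + \frac{d}{153 + 2 d} + \frac{-13 + d}{2 d^{2}}$)
$\sqrt{153717 + s{\left(148 + 167 \right)}} = \sqrt{153717 + \frac{-1989 - 2446 \left(148 + 167\right)^{2} - 30 \left(148 + 167\right)^{3} + 127 \left(148 + 167\right)}{2 \left(148 + 167\right)^{2} \left(153 + 2 \left(148 + 167\right)\right)}} = \sqrt{153717 + \frac{-1989 - 2446 \cdot 315^{2} - 30 \cdot 315^{3} + 127 \cdot 315}{2 \cdot 99225 \left(153 + 2 \cdot 315\right)}} = \sqrt{153717 + \frac{1}{2} \cdot \frac{1}{99225} \frac{1}{153 + 630} \left(-1989 - 242704350 - 937676250 + 40005\right)} = \sqrt{153717 + \frac{1}{2} \cdot \frac{1}{99225} \cdot \frac{1}{783} \left(-1989 - 242704350 - 937676250 + 40005\right)} = \sqrt{153717 + \frac{1}{2} \cdot \frac{1}{99225} \cdot \frac{1}{783} \left(-1180342584\right)} = \sqrt{153717 - \frac{21858196}{2877525}} = \sqrt{\frac{442302652229}{2877525}} = \frac{\sqrt{12826776914641}}{9135}$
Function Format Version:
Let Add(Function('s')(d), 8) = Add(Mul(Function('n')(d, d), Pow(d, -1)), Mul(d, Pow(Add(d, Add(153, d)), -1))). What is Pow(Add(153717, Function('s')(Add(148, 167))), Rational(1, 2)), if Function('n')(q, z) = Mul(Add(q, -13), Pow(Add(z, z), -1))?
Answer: Mul(Rational(1, 9135), Pow(12826776914641, Rational(1, 2))) ≈ 392.06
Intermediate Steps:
Function('n')(q, z) = Mul(Rational(1, 2), Pow(z, -1), Add(-13, q)) (Function('n')(q, z) = Mul(Add(-13, q), Pow(Mul(2, z), -1)) = Mul(Add(-13, q), Mul(Rational(1, 2), Pow(z, -1))) = Mul(Rational(1, 2), Pow(z, -1), Add(-13, q)))
Function('s')(d) = Add(-8, Mul(d, Pow(Add(153, Mul(2, d)), -1)), Mul(Rational(1, 2), Pow(d, -2), Add(-13, d))) (Function('s')(d) = Add(-8, Add(Mul(Mul(Rational(1, 2), Pow(d, -1), Add(-13, d)), Pow(d, -1)), Mul(d, Pow(Add(d, Add(153, d)), -1)))) = Add(-8, Add(Mul(Rational(1, 2), Pow(d, -2), Add(-13, d)), Mul(d, Pow(Add(153, Mul(2, d)), -1)))) = Add(-8, Add(Mul(d, Pow(Add(153, Mul(2, d)), -1)), Mul(Rational(1, 2), Pow(d, -2), Add(-13, d)))) = Add(-8, Mul(d, Pow(Add(153, Mul(2, d)), -1)), Mul(Rational(1, 2), Pow(d, -2), Add(-13, d))))
Pow(Add(153717, Function('s')(Add(148, 167))), Rational(1, 2)) = Pow(Add(153717, Mul(Rational(1, 2), Pow(Add(148, 167), -2), Pow(Add(153, Mul(2, Add(148, 167))), -1), Add(-1989, Mul(-2446, Pow(Add(148, 167), 2)), Mul(-30, Pow(Add(148, 167), 3)), Mul(127, Add(148, 167))))), Rational(1, 2)) = Pow(Add(153717, Mul(Rational(1, 2), Pow(315, -2), Pow(Add(153, Mul(2, 315)), -1), Add(-1989, Mul(-2446, Pow(315, 2)), Mul(-30, Pow(315, 3)), Mul(127, 315)))), Rational(1, 2)) = Pow(Add(153717, Mul(Rational(1, 2), Rational(1, 99225), Pow(Add(153, 630), -1), Add(-1989, Mul(-2446, 99225), Mul(-30, 31255875), 40005))), Rational(1, 2)) = Pow(Add(153717, Mul(Rational(1, 2), Rational(1, 99225), Pow(783, -1), Add(-1989, -242704350, -937676250, 40005))), Rational(1, 2)) = Pow(Add(153717, Mul(Rational(1, 2), Rational(1, 99225), Rational(1, 783), -1180342584)), Rational(1, 2)) = Pow(Add(153717, Rational(-21858196, 2877525)), Rational(1, 2)) = Pow(Rational(442302652229, 2877525), Rational(1, 2)) = Mul(Rational(1, 9135), Pow(12826776914641, Rational(1, 2)))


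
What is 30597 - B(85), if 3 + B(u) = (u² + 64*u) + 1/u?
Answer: 1524474/85 ≈ 17935.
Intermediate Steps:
B(u) = -3 + 1/u + u² + 64*u (B(u) = -3 + ((u² + 64*u) + 1/u) = -3 + (1/u + u² + 64*u) = -3 + 1/u + u² + 64*u)
30597 - B(85) = 30597 - (-3 + 1/85 + 85² + 64*85) = 30597 - (-3 + 1/85 + 7225 + 5440) = 30597 - 1*1076271/85 = 30597 - 1076271/85 = 1524474/85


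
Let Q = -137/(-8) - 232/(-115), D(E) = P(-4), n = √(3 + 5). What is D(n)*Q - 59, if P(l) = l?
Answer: -31181/230 ≈ -135.57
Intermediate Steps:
n = 2*√2 (n = √8 = 2*√2 ≈ 2.8284)
D(E) = -4
Q = 17611/920 (Q = -137*(-⅛) - 232*(-1/115) = 137/8 + 232/115 = 17611/920 ≈ 19.142)
D(n)*Q - 59 = -4*17611/920 - 59 = -17611/230 - 59 = -31181/230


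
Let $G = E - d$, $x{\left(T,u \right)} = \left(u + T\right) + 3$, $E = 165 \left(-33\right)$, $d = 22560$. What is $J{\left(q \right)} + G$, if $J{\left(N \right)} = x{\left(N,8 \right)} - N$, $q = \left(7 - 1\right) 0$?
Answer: $-27994$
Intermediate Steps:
$E = -5445$
$x{\left(T,u \right)} = 3 + T + u$ ($x{\left(T,u \right)} = \left(T + u\right) + 3 = 3 + T + u$)
$G = -28005$ ($G = -5445 - 22560 = -28005$)
$q = 0$ ($q = 6 \cdot 0 = 0$)
$J{\left(N \right)} = 11$ ($J{\left(N \right)} = \left(3 + N + 8\right) - N = \left(11 + N\right) - N = 11$)
$J{\left(q \right)} + G = 11 - 28005 = -27994$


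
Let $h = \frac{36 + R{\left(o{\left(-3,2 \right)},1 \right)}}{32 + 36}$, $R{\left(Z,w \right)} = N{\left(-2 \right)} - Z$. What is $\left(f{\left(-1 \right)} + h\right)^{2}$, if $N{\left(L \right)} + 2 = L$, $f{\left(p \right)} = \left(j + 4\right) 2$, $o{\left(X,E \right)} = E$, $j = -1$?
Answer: $\frac{47961}{1156} \approx 41.489$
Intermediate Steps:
$f{\left(p \right)} = 6$ ($f{\left(p \right)} = \left(-1 + 4\right) 2 = 3 \cdot 2 = 6$)
$N{\left(L \right)} = -2 + L$
$R{\left(Z,w \right)} = -4 - Z$ ($R{\left(Z,w \right)} = \left(-2 - 2\right) - Z = -4 - Z$)
$h = \frac{15}{34}$ ($h = \frac{36 - 6}{32 + 36} = \frac{36 - 6}{68} = \left(36 - 6\right) \frac{1}{68} = 30 \cdot \frac{1}{68} = \frac{15}{34} \approx 0.44118$)
$\left(f{\left(-1 \right)} + h\right)^{2} = \left(6 + \frac{15}{34}\right)^{2} = \left(\frac{219}{34}\right)^{2} = \frac{47961}{1156}$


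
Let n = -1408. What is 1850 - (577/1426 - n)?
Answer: 629715/1426 ≈ 441.60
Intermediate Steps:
1850 - (577/1426 - n) = 1850 - (577/1426 - 1*(-1408)) = 1850 - (577*(1/1426) + 1408) = 1850 - (577/1426 + 1408) = 1850 - 1*2008385/1426 = 1850 - 2008385/1426 = 629715/1426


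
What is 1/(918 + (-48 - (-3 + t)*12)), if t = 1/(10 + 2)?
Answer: 1/905 ≈ 0.0011050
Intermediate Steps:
t = 1/12 ≈ 0.083333
1/(918 + (-48 - (-3 + t)*12)) = 1/(918 + (-48 - (-3 + 1/12)*12)) = 1/(918 + (-48 - (-35)*12/12)) = 1/(918 + (-48 - 1*(-35))) = 1/(918 + (-48 + 35)) = 1/(918 - 13) = 1/905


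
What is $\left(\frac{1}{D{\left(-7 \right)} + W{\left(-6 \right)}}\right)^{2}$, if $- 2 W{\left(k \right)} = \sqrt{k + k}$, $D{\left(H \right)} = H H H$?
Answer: $\frac{1}{\left(343 + i \sqrt{3}\right)^{2}} \approx 8.4992 \cdot 10^{-6} - 8.584 \cdot 10^{-8} i$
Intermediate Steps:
$D{\left(H \right)} = H^{3}$ ($D{\left(H \right)} = H^{2} H = H^{3}$)
$W{\left(k \right)} = - \frac{\sqrt{2} \sqrt{k}}{2}$ ($W{\left(k \right)} = - \frac{\sqrt{k + k}}{2} = - \frac{\sqrt{2 k}}{2} = - \frac{\sqrt{2} \sqrt{k}}{2}$)
$\left(\frac{1}{D{\left(-7 \right)} + W{\left(-6 \right)}}\right)^{2} = \left(\frac{1}{\left(-7\right)^{3} - \frac{\sqrt{2} \sqrt{-6}}{2}}\right)^{2} = \left(\frac{1}{-343 - \frac{\sqrt{2} i \sqrt{6}}{2}}\right)^{2} = \left(\frac{1}{-343 - i \sqrt{3}}\right)^{2} = \frac{1}{\left(-343 - i \sqrt{3}\right)^{2}}$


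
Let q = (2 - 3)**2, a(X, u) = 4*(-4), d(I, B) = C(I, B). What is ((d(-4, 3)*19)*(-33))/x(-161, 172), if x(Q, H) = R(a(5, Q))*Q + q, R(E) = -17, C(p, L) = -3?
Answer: 1881/2738 ≈ 0.68700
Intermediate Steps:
d(I, B) = -3
a(X, u) = -16
q = 1 (q = (-1)**2 = 1)
x(Q, H) = 1 - 17*Q (x(Q, H) = -17*Q + 1 = 1 - 17*Q)
((d(-4, 3)*19)*(-33))/x(-161, 172) = (-3*19*(-33))/(1 - 17*(-161)) = (-57*(-33))/(1 + 2737) = 1881/2738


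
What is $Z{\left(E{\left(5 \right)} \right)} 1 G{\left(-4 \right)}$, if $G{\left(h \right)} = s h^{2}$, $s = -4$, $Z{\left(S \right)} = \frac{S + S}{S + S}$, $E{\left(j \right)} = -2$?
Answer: $-64$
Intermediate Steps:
$Z{\left(S \right)} = 1$ ($Z{\left(S \right)} = \frac{2 S}{2 S} = 2 S \frac{1}{2 S} = 1$)
$G{\left(h \right)} = - 4 h^{2}$
$Z{\left(E{\left(5 \right)} \right)} 1 G{\left(-4 \right)} = 1 \cdot 1 \left(- 4 \left(-4\right)^{2}\right) = 1 \left(\left(-4\right) 16\right) = 1 \left(-64\right) = -64$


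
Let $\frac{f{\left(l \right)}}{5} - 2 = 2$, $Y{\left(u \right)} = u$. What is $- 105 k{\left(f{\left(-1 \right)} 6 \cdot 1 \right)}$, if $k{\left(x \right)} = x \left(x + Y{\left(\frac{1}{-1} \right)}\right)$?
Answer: $-1499400$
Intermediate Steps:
$f{\left(l \right)} = 20$ ($f{\left(l \right)} = 10 + 5 \cdot 2 = 10 + 10 = 20$)
$k{\left(x \right)} = x \left(-1 + x\right)$ ($k{\left(x \right)} = x \left(x + \frac{1}{-1}\right) = x \left(x - 1\right) = x \left(-1 + x\right)$)
$- 105 k{\left(f{\left(-1 \right)} 6 \cdot 1 \right)} = - 105 \cdot 20 \cdot 6 \cdot 1 \left(-1 + 20 \cdot 6 \cdot 1\right) = - 105 \cdot 120 \cdot 1 \left(-1 + 120 \cdot 1\right) = - 105 \cdot 120 \left(-1 + 120\right) = - 105 \cdot 120 \cdot 119 = \left(-105\right) 14280 = -1499400$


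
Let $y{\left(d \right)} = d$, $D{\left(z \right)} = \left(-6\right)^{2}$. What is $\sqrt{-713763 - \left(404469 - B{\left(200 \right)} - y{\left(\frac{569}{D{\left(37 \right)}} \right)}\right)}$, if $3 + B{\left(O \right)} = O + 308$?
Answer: $\frac{i \sqrt{40237603}}{6} \approx 1057.2 i$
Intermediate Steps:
$B{\left(O \right)} = 305 + O$ ($B{\left(O \right)} = -3 + \left(O + 308\right) = -3 + \left(308 + O\right) = 305 + O$)
$D{\left(z \right)} = 36$
$\sqrt{-713763 - \left(404469 - B{\left(200 \right)} - y{\left(\frac{569}{D{\left(37 \right)}} \right)}\right)} = \sqrt{-713763 - \left(403964 - \frac{569}{36}\right)} = \sqrt{-713763 + \left(\left(\left(505 + 225466\right) + 569 \cdot \frac{1}{36}\right) - 629935\right)} = \sqrt{-713763 + \left(\left(225971 + \frac{569}{36}\right) - 629935\right)} = \sqrt{-713763 + \left(\frac{8135525}{36} - 629935\right)} = \sqrt{-713763 - \frac{14542135}{36}} = \sqrt{- \frac{40237603}{36}} = \frac{i \sqrt{40237603}}{6}$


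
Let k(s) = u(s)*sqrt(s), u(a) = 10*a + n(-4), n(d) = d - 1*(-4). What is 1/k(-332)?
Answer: I*sqrt(83)/551120 ≈ 1.6531e-5*I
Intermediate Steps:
n(d) = 4 + d (n(d) = d + 4 = 4 + d)
u(a) = 10*a (u(a) = 10*a + (4 - 4) = 10*a + 0 = 10*a)
k(s) = 10*s**(3/2) (k(s) = (10*s)*sqrt(s) = 10*s**(3/2))
1/k(-332) = 1/(10*(-332)**(3/2)) = 1/(10*(-664*I*sqrt(83))) = 1/(-6640*I*sqrt(83)) = I*sqrt(83)/551120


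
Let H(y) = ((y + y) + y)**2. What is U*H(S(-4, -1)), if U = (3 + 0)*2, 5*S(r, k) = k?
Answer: 54/25 ≈ 2.1600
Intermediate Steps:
S(r, k) = k/5
U = 6 (U = 3*2 = 6)
H(y) = 9*y**2 (H(y) = (2*y + y)**2 = (3*y)**2 = 9*y**2)
U*H(S(-4, -1)) = 6*(9*((1/5)*(-1))**2) = 6*(9*(-1/5)**2) = 6*(9*(1/25)) = 6*(9/25) = 54/25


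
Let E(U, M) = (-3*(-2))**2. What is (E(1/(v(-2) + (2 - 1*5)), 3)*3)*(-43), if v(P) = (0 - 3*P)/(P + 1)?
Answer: -4644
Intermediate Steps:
v(P) = -3*P/(1 + P) (v(P) = (-3*P)/(1 + P) = -3*P/(1 + P))
E(U, M) = 36 (E(U, M) = 6**2 = 36)
(E(1/(v(-2) + (2 - 1*5)), 3)*3)*(-43) = (36*3)*(-43) = 108*(-43) = -4644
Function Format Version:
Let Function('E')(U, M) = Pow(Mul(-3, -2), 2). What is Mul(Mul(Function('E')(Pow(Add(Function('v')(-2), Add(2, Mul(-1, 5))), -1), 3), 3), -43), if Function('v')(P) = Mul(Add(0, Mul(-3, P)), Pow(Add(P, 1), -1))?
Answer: -4644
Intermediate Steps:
Function('v')(P) = Mul(-3, P, Pow(Add(1, P), -1)) (Function('v')(P) = Mul(Mul(-3, P), Pow(Add(1, P), -1)) = Mul(-3, P, Pow(Add(1, P), -1)))
Function('E')(U, M) = 36 (Function('E')(U, M) = Pow(6, 2) = 36)
Mul(Mul(Function('E')(Pow(Add(Function('v')(-2), Add(2, Mul(-1, 5))), -1), 3), 3), -43) = Mul(Mul(36, 3), -43) = Mul(108, -43) = -4644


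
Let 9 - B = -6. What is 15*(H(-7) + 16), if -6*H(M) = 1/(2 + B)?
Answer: 8155/34 ≈ 239.85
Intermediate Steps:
B = 15 (B = 9 - 1*(-6) = 9 + 6 = 15)
H(M) = -1/102 (H(M) = -1/(6*(2 + 15)) = -⅙/17 = -⅙*1/17 = -1/102)
15*(H(-7) + 16) = 15*(-1/102 + 16) = 15*(1631/102) = 8155/34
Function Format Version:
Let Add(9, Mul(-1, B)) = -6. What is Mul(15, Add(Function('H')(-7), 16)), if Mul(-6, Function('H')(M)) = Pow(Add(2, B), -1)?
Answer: Rational(8155, 34) ≈ 239.85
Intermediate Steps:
B = 15 (B = Add(9, Mul(-1, -6)) = Add(9, 6) = 15)
Function('H')(M) = Rational(-1, 102) (Function('H')(M) = Mul(Rational(-1, 6), Pow(Add(2, 15), -1)) = Mul(Rational(-1, 6), Pow(17, -1)) = Mul(Rational(-1, 6), Rational(1, 17)) = Rational(-1, 102))
Mul(15, Add(Function('H')(-7), 16)) = Mul(15, Add(Rational(-1, 102), 16)) = Mul(15, Rational(1631, 102)) = Rational(8155, 34)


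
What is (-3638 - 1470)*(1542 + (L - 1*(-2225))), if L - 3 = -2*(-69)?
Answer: -19962064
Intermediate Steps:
L = 141 (L = 3 - 2*(-69) = 3 + 138 = 141)
(-3638 - 1470)*(1542 + (L - 1*(-2225))) = (-3638 - 1470)*(1542 + (141 - 1*(-2225))) = -5108*(1542 + (141 + 2225)) = -5108*(1542 + 2366) = -5108*3908 = -19962064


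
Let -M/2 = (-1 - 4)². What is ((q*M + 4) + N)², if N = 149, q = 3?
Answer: 9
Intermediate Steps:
M = -50 (M = -2*(-1 - 4)² = -2*(-5)² = -2*25 = -50)
((q*M + 4) + N)² = ((3*(-50) + 4) + 149)² = ((-150 + 4) + 149)² = (-146 + 149)² = 3² = 9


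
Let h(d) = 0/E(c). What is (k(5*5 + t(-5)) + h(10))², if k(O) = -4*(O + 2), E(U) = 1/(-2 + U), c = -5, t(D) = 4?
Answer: 15376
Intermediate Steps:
k(O) = -8 - 4*O (k(O) = -4*(2 + O) = -8 - 4*O)
h(d) = 0 (h(d) = 0/(1/(-2 - 5)) = 0/(1/(-7)) = 0/(-⅐) = 0*(-7) = 0)
(k(5*5 + t(-5)) + h(10))² = ((-8 - 4*(5*5 + 4)) + 0)² = ((-8 - 4*(25 + 4)) + 0)² = ((-8 - 4*29) + 0)² = ((-8 - 116) + 0)² = (-124 + 0)² = (-124)² = 15376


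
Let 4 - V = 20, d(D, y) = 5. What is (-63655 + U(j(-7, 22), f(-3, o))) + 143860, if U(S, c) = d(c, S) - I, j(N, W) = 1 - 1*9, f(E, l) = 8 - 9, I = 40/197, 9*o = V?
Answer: 15801330/197 ≈ 80210.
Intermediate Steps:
V = -16 (V = 4 - 1*20 = 4 - 20 = -16)
o = -16/9 (o = (⅑)*(-16) = -16/9 ≈ -1.7778)
I = 40/197 (I = 40*(1/197) = 40/197 ≈ 0.20305)
f(E, l) = -1
j(N, W) = -8 (j(N, W) = 1 - 9 = -8)
U(S, c) = 945/197 (U(S, c) = 5 - 1*40/197 = 5 - 40/197 = 945/197)
(-63655 + U(j(-7, 22), f(-3, o))) + 143860 = (-63655 + 945/197) + 143860 = -12539090/197 + 143860 = 15801330/197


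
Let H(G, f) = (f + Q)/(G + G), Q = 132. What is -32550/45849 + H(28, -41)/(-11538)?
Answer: -32312809/45505872 ≈ -0.71008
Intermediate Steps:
H(G, f) = (132 + f)/(2*G) (H(G, f) = (f + 132)/(G + G) = (132 + f)/((2*G)) = (132 + f)*(1/(2*G)) = (132 + f)/(2*G))
-32550/45849 + H(28, -41)/(-11538) = -32550/45849 + ((½)*(132 - 41)/28)/(-11538) = -32550*1/45849 + ((½)*(1/28)*91)*(-1/11538) = -350/493 + (13/8)*(-1/11538) = -350/493 - 13/92304 = -32312809/45505872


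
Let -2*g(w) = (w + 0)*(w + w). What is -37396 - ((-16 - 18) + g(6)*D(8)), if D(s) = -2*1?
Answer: -37434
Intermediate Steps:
D(s) = -2
g(w) = -w² (g(w) = -(w + 0)*(w + w)/2 = -w*2*w/2 = -w²)
-37396 - ((-16 - 18) + g(6)*D(8)) = -37396 - ((-16 - 18) - 1*6²*(-2)) = -37396 - (-34 - 1*36*(-2)) = -37396 - (-34 - 36*(-2)) = -37396 - (-34 + 72) = -37396 - 1*38 = -37396 - 38 = -37434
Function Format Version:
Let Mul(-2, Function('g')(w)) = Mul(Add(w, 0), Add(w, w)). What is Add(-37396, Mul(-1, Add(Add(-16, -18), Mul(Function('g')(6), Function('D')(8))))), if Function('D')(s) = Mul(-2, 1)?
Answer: -37434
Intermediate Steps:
Function('D')(s) = -2
Function('g')(w) = Mul(-1, Pow(w, 2)) (Function('g')(w) = Mul(Rational(-1, 2), Mul(Add(w, 0), Add(w, w))) = Mul(Rational(-1, 2), Mul(w, Mul(2, w))) = Mul(Rational(-1, 2), Mul(2, Pow(w, 2))) = Mul(-1, Pow(w, 2)))
Add(-37396, Mul(-1, Add(Add(-16, -18), Mul(Function('g')(6), Function('D')(8))))) = Add(-37396, Mul(-1, Add(Add(-16, -18), Mul(Mul(-1, Pow(6, 2)), -2)))) = Add(-37396, Mul(-1, Add(-34, Mul(Mul(-1, 36), -2)))) = Add(-37396, Mul(-1, Add(-34, Mul(-36, -2)))) = Add(-37396, Mul(-1, Add(-34, 72))) = Add(-37396, Mul(-1, 38)) = Add(-37396, -38) = -37434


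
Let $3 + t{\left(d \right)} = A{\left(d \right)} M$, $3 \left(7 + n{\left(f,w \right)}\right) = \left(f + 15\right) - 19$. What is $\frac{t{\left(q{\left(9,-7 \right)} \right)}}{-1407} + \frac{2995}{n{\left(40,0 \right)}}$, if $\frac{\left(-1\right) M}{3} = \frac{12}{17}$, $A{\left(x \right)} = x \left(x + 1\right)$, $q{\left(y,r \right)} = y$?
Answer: $\frac{4776924}{7973} \approx 599.14$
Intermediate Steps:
$A{\left(x \right)} = x \left(1 + x\right)$
$M = - \frac{36}{17}$ ($M = - 3 \cdot \frac{12}{17} = - 3 \cdot 12 \cdot \frac{1}{17} = \left(-3\right) \frac{12}{17} = - \frac{36}{17} \approx -2.1176$)
$n{\left(f,w \right)} = - \frac{25}{3} + \frac{f}{3}$ ($n{\left(f,w \right)} = -7 + \frac{\left(f + 15\right) - 19}{3} = -7 + \frac{\left(15 + f\right) - 19}{3} = -7 + \frac{-4 + f}{3} = -7 + \left(- \frac{4}{3} + \frac{f}{3}\right) = - \frac{25}{3} + \frac{f}{3}$)
$t{\left(d \right)} = -3 - \frac{36 d \left(1 + d\right)}{17}$ ($t{\left(d \right)} = -3 + d \left(1 + d\right) \left(- \frac{36}{17}\right) = -3 - \frac{36 d \left(1 + d\right)}{17}$)
$\frac{t{\left(q{\left(9,-7 \right)} \right)}}{-1407} + \frac{2995}{n{\left(40,0 \right)}} = \frac{-3 - \frac{324 \left(1 + 9\right)}{17}}{-1407} + \frac{2995}{- \frac{25}{3} + \frac{1}{3} \cdot 40} = \left(-3 - \frac{324}{17} \cdot 10\right) \left(- \frac{1}{1407}\right) + \frac{2995}{- \frac{25}{3} + \frac{40}{3}} = \left(-3 - \frac{3240}{17}\right) \left(- \frac{1}{1407}\right) + \frac{2995}{5} = \left(- \frac{3291}{17}\right) \left(- \frac{1}{1407}\right) + 2995 \cdot \frac{1}{5} = \frac{1097}{7973} + 599 = \frac{4776924}{7973}$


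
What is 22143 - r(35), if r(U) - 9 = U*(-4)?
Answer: 22274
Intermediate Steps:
r(U) = 9 - 4*U (r(U) = 9 + U*(-4) = 9 - 4*U)
22143 - r(35) = 22143 - (9 - 4*35) = 22143 - (9 - 140) = 22143 - 1*(-131) = 22143 + 131 = 22274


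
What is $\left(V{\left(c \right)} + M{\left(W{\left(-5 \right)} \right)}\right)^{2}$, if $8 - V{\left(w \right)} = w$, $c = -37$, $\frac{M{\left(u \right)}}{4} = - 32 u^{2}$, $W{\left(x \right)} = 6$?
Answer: $20820969$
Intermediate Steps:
$M{\left(u \right)} = - 128 u^{2}$ ($M{\left(u \right)} = 4 \left(- 32 u^{2}\right) = - 128 u^{2}$)
$V{\left(w \right)} = 8 - w$
$\left(V{\left(c \right)} + M{\left(W{\left(-5 \right)} \right)}\right)^{2} = \left(\left(8 - -37\right) - 128 \cdot 6^{2}\right)^{2} = \left(\left(8 + 37\right) - 4608\right)^{2} = \left(45 - 4608\right)^{2} = \left(-4563\right)^{2} = 20820969$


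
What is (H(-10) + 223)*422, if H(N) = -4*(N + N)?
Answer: 127866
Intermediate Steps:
H(N) = -8*N
(H(-10) + 223)*422 = (-8*(-10) + 223)*422 = (80 + 223)*422 = 303*422 = 127866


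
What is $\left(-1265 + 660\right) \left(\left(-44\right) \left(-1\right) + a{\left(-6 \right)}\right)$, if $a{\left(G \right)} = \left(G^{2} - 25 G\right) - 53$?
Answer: $-107085$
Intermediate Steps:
$a{\left(G \right)} = -53 + G^{2} - 25 G$
$\left(-1265 + 660\right) \left(\left(-44\right) \left(-1\right) + a{\left(-6 \right)}\right) = \left(-1265 + 660\right) \left(\left(-44\right) \left(-1\right) - \left(-97 - 36\right)\right) = - 605 \left(44 + \left(-53 + 36 + 150\right)\right) = - 605 \left(44 + 133\right) = \left(-605\right) 177 = -107085$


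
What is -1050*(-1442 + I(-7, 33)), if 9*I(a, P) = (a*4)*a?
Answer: 4473700/3 ≈ 1.4912e+6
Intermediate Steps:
I(a, P) = 4*a**2/9 (I(a, P) = ((a*4)*a)/9 = ((4*a)*a)/9 = (4*a**2)/9 = 4*a**2/9)
-1050*(-1442 + I(-7, 33)) = -1050*(-1442 + (4/9)*(-7)**2) = -1050*(-1442 + (4/9)*49) = -1050*(-1442 + 196/9) = -1050*(-12782/9) = 4473700/3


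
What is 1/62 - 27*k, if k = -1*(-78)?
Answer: -130571/62 ≈ -2106.0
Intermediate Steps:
k = 78
1/62 - 27*k = 1/62 - 27*78 = 1/62 - 2106 = -130571/62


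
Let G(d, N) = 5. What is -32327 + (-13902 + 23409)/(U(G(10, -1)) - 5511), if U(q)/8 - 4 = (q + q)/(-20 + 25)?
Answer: -58870636/1821 ≈ -32329.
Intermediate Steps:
U(q) = 32 + 16*q/5 (U(q) = 32 + 8*((q + q)/(-20 + 25)) = 32 + 8*((2*q)/5) = 32 + 8*((2*q)*(⅕)) = 32 + 8*(2*q/5) = 32 + 16*q/5)
-32327 + (-13902 + 23409)/(U(G(10, -1)) - 5511) = -32327 + (-13902 + 23409)/((32 + (16/5)*5) - 5511) = -32327 + 9507/((32 + 16) - 5511) = -32327 + 9507/(48 - 5511) = -32327 + 9507/(-5463) = -32327 + 9507*(-1/5463) = -32327 - 3169/1821 = -58870636/1821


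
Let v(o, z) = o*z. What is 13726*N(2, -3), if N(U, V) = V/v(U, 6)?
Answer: -6863/2 ≈ -3431.5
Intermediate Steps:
N(U, V) = V/(6*U) (N(U, V) = V/((U*6)) = V/((6*U)) = V*(1/(6*U)) = V/(6*U))
13726*N(2, -3) = 13726*((⅙)*(-3)/2) = 13726*((⅙)*(-3)*(½)) = 13726*(-¼) = -6863/2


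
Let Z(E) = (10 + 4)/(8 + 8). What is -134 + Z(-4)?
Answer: -1065/8 ≈ -133.13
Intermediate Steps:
Z(E) = 7/8 (Z(E) = 14/16 = 14*(1/16) = 7/8)
-134 + Z(-4) = -134 + 7/8 = -1065/8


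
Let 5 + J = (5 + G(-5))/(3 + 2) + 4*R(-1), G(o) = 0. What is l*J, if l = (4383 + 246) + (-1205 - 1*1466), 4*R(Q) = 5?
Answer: 1958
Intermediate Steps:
R(Q) = 5/4 (R(Q) = (¼)*5 = 5/4)
J = 1 (J = -5 + ((5 + 0)/(3 + 2) + 4*(5/4)) = -5 + (5/5 + 5) = -5 + (5*(⅕) + 5) = -5 + (1 + 5) = -5 + 6 = 1)
l = 1958 (l = 4629 + (-1205 - 1466) = 4629 - 2671 = 1958)
l*J = 1958*1 = 1958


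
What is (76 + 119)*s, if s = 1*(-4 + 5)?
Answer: 195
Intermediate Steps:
s = 1 (s = 1*1 = 1)
(76 + 119)*s = (76 + 119)*1 = 195*1 = 195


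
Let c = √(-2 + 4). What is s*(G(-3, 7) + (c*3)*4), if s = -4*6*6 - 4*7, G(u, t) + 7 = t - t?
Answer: 1204 - 2064*√2 ≈ -1714.9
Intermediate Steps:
c = √2 ≈ 1.4142
G(u, t) = -7 (G(u, t) = -7 + (t - t) = -7 + 0 = -7)
s = -172 (s = -24*6 - 28 = -144 - 28 = -172)
s*(G(-3, 7) + (c*3)*4) = -172*(-7 + (√2*3)*4) = -172*(-7 + (3*√2)*4) = -172*(-7 + 12*√2) = 1204 - 2064*√2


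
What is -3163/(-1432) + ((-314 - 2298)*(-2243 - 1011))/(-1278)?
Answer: -6083583611/915048 ≈ -6648.4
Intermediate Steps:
-3163/(-1432) + ((-314 - 2298)*(-2243 - 1011))/(-1278) = -3163*(-1/1432) - 2612*(-3254)*(-1/1278) = 3163/1432 + 8499448*(-1/1278) = 3163/1432 - 4249724/639 = -6083583611/915048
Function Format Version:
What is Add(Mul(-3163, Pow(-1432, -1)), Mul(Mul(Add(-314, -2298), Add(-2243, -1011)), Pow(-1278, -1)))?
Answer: Rational(-6083583611, 915048) ≈ -6648.4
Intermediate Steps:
Add(Mul(-3163, Pow(-1432, -1)), Mul(Mul(Add(-314, -2298), Add(-2243, -1011)), Pow(-1278, -1))) = Add(Mul(-3163, Rational(-1, 1432)), Mul(Mul(-2612, -3254), Rational(-1, 1278))) = Add(Rational(3163, 1432), Mul(8499448, Rational(-1, 1278))) = Add(Rational(3163, 1432), Rational(-4249724, 639)) = Rational(-6083583611, 915048)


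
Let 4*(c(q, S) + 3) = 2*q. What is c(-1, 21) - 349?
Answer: -705/2 ≈ -352.50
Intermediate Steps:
c(q, S) = -3 + q/2 (c(q, S) = -3 + (2*q)/4 = -3 + q/2)
c(-1, 21) - 349 = (-3 + (½)*(-1)) - 349 = (-3 - ½) - 349 = -7/2 - 349 = -705/2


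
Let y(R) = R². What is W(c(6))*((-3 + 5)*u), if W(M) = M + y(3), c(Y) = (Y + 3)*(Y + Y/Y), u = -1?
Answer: -144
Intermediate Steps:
c(Y) = (1 + Y)*(3 + Y) (c(Y) = (3 + Y)*(Y + 1) = (3 + Y)*(1 + Y) = (1 + Y)*(3 + Y))
W(M) = 9 + M (W(M) = M + 3² = M + 9 = 9 + M)
W(c(6))*((-3 + 5)*u) = (9 + (3 + 6² + 4*6))*((-3 + 5)*(-1)) = (9 + (3 + 36 + 24))*(2*(-1)) = (9 + 63)*(-2) = 72*(-2) = -144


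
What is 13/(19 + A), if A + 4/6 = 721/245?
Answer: 1365/2234 ≈ 0.61101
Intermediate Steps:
A = 239/105 (A = -2/3 + 721/245 = -2/3 + 721*(1/245) = -2/3 + 103/35 = 239/105 ≈ 2.2762)
13/(19 + A) = 13/(19 + 239/105) = 13/(2234/105) = 13*(105/2234) = 1365/2234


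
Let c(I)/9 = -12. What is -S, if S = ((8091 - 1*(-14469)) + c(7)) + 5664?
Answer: -28116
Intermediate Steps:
c(I) = -108 (c(I) = 9*(-12) = -108)
S = 28116 (S = ((8091 - 1*(-14469)) - 108) + 5664 = ((8091 + 14469) - 108) + 5664 = (22560 - 108) + 5664 = 22452 + 5664 = 28116)
-S = -1*28116 = -28116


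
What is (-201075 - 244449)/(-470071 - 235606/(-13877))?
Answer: 6182536548/6522939661 ≈ 0.94781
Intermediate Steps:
(-201075 - 244449)/(-470071 - 235606/(-13877)) = -445524/(-470071 - 235606*(-1/13877)) = -445524/(-470071 + 235606/13877) = -445524/(-6522939661/13877) = -445524*(-13877/6522939661) = 6182536548/6522939661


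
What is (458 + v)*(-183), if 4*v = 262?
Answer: -191601/2 ≈ -95801.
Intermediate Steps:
v = 131/2 (v = (¼)*262 = 131/2 ≈ 65.500)
(458 + v)*(-183) = (458 + 131/2)*(-183) = (1047/2)*(-183) = -191601/2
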